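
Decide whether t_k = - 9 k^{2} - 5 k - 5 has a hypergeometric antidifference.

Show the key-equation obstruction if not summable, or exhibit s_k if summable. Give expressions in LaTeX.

Step 1: r(k) = (9*k**2 + 23*k + 19)/(9*k**2 + 5*k + 5).
Factor: A=1; B=1; C=k**2 + 5*k/9 + 5/9.
Need (1)·f(k+1) − (1)·f(k) = k**2 + 5*k/9 + 5/9.
deg f ≤ 3 (via 0,0,2).
Solving with deg f ≤ 3: f(k) = k*(3*k**2 - 2*k + 4)/9.
Then R = B(k−1)f/C = k*(3*k**2 - 2*k + 4)/(9*k**2 + 5*k + 5), so s_k = R(k)·t_k = k*(-3*k**2 + 2*k - 4).
s_(k+1) − s_k = -9*k**2 - 5*k - 5 = t_k.

Yes. s_k = k \left(- 3 k^{2} + 2 k - 4\right).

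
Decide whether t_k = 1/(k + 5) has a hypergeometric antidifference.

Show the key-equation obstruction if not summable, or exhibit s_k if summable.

No — key equation has no polynomial f.

t_(k+1)/t_k = (k + 5)/(k + 6).
A = k + 5, B = k + 6, C = 1.
Solve (k + 5)·f(k+1) − (k + 5)·f(k) = 1.
Degrees (1,1,0) ⇒ d ≤ 0.
f = c0 ⇒ A·f(k+1) − B(k−1)·f(k) − C = -1. The system {-1 = 0} is inconsistent; no antidifference.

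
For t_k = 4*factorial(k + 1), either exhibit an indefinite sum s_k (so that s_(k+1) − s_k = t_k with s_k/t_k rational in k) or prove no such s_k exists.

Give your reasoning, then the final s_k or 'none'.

none — t_k is not Gosper-summable

Step 1: r(k) = k + 2.
Factor: A=k + 2; B=1; C=1.
Set up (k + 2)·f(k+1) − (1)·f(k) − (1) = 0.
From deg A=1, deg B=0, deg C=0: d=-1.
Bound -1 < 0, so the key equation has no polynomial solution.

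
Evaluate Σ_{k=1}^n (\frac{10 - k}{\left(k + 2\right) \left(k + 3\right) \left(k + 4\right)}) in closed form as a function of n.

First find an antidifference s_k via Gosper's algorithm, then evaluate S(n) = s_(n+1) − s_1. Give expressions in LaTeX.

The ratio is (k - 9)*(k + 2)/((k - 10)*(k + 5)).
Normal form (A,B,C) = (k + 2, k + 5, k - 10).
Solve (k + 2)·f(k+1) − (k + 4)·f(k) = k - 10.
Degrees (1,1,1) ⇒ d ≤ 2.
Solving with deg f ≤ 2: f(k) = -k*(2*k + 13)/3.
Certificate R = B(k−1)f/C = -k*(k + 4)*(2*k + 13)/(3*(k - 10)) gives s_k = k*(2*k + 13)/(3*(k + 2)*(k + 3)).
Verify: (10 - k)/(k**3 + 9*k**2 + 26*k + 24) matches t_k.
Σ_(k=1)^n t_k = s_(n+1) − s_(1) = ((2*n**2 + 17*n + 15)/(3*(n**2 + 7*n + 12))) − (5/12), i.e. n*(n + 11)/(4*(n**2 + 7*n + 12)).

S(n) = \frac{n \left(n + 11\right)}{4 \left(n^{2} + 7 n + 12\right)}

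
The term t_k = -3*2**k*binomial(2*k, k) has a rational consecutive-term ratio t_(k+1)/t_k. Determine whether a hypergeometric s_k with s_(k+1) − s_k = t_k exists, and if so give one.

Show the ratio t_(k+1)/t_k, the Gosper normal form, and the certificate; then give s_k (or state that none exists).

none (Gosper's algorithm certifies no s_k)

t_(k+1)/t_k = 4*(2*k + 1)/(k + 1).
Take A(k)=8*k + 4, B(k)=k + 1, C(k)=1.
Set up (8*k + 4)·f(k+1) − (k)·f(k) − (1) = 0.
Degrees (1,1,0) ⇒ d ≤ -1.
Bound -1 < 0, so the key equation has no polynomial solution.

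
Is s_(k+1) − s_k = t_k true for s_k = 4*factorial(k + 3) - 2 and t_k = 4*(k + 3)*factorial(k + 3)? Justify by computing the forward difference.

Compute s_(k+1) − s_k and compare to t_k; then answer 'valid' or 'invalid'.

valid; difference matches t_k

s_(k+1) = 4*factorial(k + 4) - 2
s_(k+1) − s_k = 4*(k + 3)*factorial(k + 3)
(s_(k+1) − s_k) − t_k = 0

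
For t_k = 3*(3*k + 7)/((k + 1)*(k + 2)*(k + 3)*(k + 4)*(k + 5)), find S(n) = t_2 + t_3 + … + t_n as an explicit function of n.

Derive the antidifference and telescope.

Step 1: r(k) = (k + 1)*(3*k + 10)/((k + 6)*(3*k + 7)).
Take A(k)=k + 1, B(k)=k + 6, C(k)=k + 7/3.
f must satisfy (k + 1)·f(k+1) − (k + 5)·f(k) = k + 7/3.
deg f ≤ 4 (via 1,1,1).
A polynomial solution: f(k) = k*(k + 2)*(k**2 + 8*k + 19)/36.
So s_k = (B(k−1)f/C)·t_k = (k*(k + 2)*(k + 5)*(k**2 + 8*k + 19)/(12*(3*k + 7)))·t_k = k*(k**2 + 8*k + 19)/(4*(k**3 + 8*k**2 + 19*k + 12)).
s_(k+1) − s_k = 3*(3*k + 7)/(k**5 + 15*k**4 + 85*k**3 + 225*k**2 + 274*k + 120) = t_k.
Telescope: S(n) = s_(n+1) − s_(2) = (n**3 + 11*n**2 + 38*n + 28)/(4*(n**3 + 11*n**2 + 38*n + 40)) − (13/60) = (n**3 + 11*n**2 + 38*n - 50)/(30*(n**3 + 11*n**2 + 38*n + 40)).

S(n) = (n**3 + 11*n**2 + 38*n - 50)/(30*(n**3 + 11*n**2 + 38*n + 40))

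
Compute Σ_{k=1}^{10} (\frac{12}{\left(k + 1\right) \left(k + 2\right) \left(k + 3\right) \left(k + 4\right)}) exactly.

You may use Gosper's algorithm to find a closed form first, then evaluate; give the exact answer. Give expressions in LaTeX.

The ratio is (k + 1)/(k + 5).
So A=k + 1 and B=k + 5, with C=1.
Solve (k + 1)·f(k+1) − (k + 4)·f(k) = 1.
Degrees (1,1,0) ⇒ d ≤ 3.
Coefficient equations give f(k) = k*(k**2 + 6*k + 11)/18.
Get s_k = R·t_k = 2*k*(k**2 + 6*k + 11)/(3*(k + 1)*(k + 2)*(k + 3)) with R(k) = B(k−1)f(k)/C(k) = k*(k + 4)*(k**2 + 6*k + 11)/18.
Check: Δs_k = 12/(k**4 + 10*k**3 + 35*k**2 + 50*k + 24). ✓
Evaluate s at k=11 and k=1: 121/182 and 1/2; difference 15/91.

Σ = 15/91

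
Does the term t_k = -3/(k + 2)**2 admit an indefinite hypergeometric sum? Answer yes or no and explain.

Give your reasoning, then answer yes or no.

No — the linear system for f has no solution.

r(k) = (k + 2)**2/(k + 3)**2 after simplifying.
A = k**2 + 4*k + 4, B = k**2 + 6*k + 9, C = 1.
f must satisfy (k**2 + 4*k + 4)·f(k+1) − (k**2 + 4*k + 4)·f(k) = 1.
Degrees (2,2,0) ⇒ d ≤ 0.
Put f(k) = c0: A·f(k+1) − B(k−1)·f(k) − C = -1; need -1 = 0 — inconsistent ⇒ no f, not summable.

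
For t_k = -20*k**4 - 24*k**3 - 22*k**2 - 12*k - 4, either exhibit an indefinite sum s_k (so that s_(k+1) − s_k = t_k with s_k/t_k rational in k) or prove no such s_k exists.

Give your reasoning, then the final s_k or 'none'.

s_k = k*(-4*k**4 + 4*k**3 - 2*k**2 - k - 1)

Ratio r(k) = (10*k**4 + 52*k**3 + 107*k**2 + 104*k + 41)/(10*k**4 + 12*k**3 + 11*k**2 + 6*k + 2).
Take A(k)=1, B(k)=1, C(k)=k**4 + 6*k**3/5 + 11*k**2/10 + 3*k/5 + 1/5.
f must satisfy (1)·f(k+1) − (1)·f(k) = k**4 + 6*k**3/5 + 11*k**2/10 + 3*k/5 + 1/5.
From deg A=0, deg B=0, deg C=4: d=5.
A polynomial solution: f(k) = k*(4*k**4 - 4*k**3 + 2*k**2 + k + 1)/20.
Get s_k = R·t_k = k*(-4*k**4 + 4*k**3 - 2*k**2 - k - 1) with R(k) = B(k−1)f(k)/C(k) = k*(4*k**4 - 4*k**3 + 2*k**2 + k + 1)/(2*(10*k**4 + 12*k**3 + 11*k**2 + 6*k + 2)).
Δs = -20*k**4 - 24*k**3 - 22*k**2 - 12*k - 4, as required.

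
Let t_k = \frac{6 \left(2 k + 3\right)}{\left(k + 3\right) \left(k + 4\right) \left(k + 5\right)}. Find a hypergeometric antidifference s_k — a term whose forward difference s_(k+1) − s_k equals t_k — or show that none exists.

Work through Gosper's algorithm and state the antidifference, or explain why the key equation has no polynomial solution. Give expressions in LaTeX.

t_(k+1)/t_k = (k + 3)*(2*k + 5)/((k + 6)*(2*k + 3)).
Normal form (A,B,C) = (k + 3, k + 6, k + 3/2).
Key eq: (k + 3)·f(k+1) = (k + 5)·f(k) + (k + 3/2).
d = 2 from the (1,1,1) case.
Match coefficients ⇒ f(k) = k*(3*k + 5)/16.
Then R = B(k−1)f/C = k*(k + 5)*(3*k + 5)/(8*(2*k + 3)), so s_k = R(k)·t_k = 3*k*(3*k + 5)/(4*(k + 3)*(k + 4)).
Δs = 6*(2*k + 3)/(k**3 + 12*k**2 + 47*k + 60), as required.

s_k = \frac{3 k \left(3 k + 5\right)}{4 \left(k + 3\right) \left(k + 4\right)}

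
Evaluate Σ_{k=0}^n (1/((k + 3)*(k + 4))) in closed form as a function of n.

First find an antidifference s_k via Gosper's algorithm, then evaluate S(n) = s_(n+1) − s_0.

S(n) = (n + 1)/(3*(n + 4))

Step 1: r(k) = (k + 3)/(k + 5).
Take A(k)=k + 3, B(k)=k + 5, C(k)=1.
Need (k + 3)·f(k+1) − (k + 4)·f(k) = 1.
From deg A=1, deg B=1, deg C=0: d=1.
A polynomial solution: f(k) = k/3.
Certificate R = B(k−1)f/C = k*(k + 4)/3 gives s_k = k/(3*(k + 3)).
Verify: 1/(k**2 + 7*k + 12) matches t_k.
Evaluate: s_(n+1) = (n + 1)/(3*(n + 4)); subtract s_(0) = 0 ⇒ S(n) = (n + 1)/(3*(n + 4)).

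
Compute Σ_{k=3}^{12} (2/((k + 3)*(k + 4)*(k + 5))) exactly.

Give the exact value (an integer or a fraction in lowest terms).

The ratio is (k + 3)/(k + 6).
Factor: A=k + 3; B=k + 6; C=1.
Need (k + 3)·f(k+1) − (k + 5)·f(k) = 1.
d = 2 from the (1,1,0) case.
A polynomial solution: f(k) = k*(k + 7)/24.
Then R = B(k−1)f/C = k*(k + 5)*(k + 7)/24, so s_k = R(k)·t_k = k*(k + 7)/(12*(k + 3)*(k + 4)).
Verify: 2/(k**3 + 12*k**2 + 47*k + 60) matches t_k.
Sum = s_(13) − s_(3); s_(13) = 65/816, s_(3) = 5/84 ⇒ 115/5712.

Σ = 115/5712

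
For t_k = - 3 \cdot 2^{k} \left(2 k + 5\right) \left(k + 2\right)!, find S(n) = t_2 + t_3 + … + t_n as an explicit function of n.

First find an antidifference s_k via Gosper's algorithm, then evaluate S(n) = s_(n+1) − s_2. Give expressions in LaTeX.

Compute t_(k+1)/t_k: get 2*(k + 3)*(2*k + 7)/(2*k + 5).
Gosper form: A/B · C(k+1)/C(k) with A=2*k + 6, B=1, C=k + 5/2.
Need (2*k + 6)·f(k+1) − (1)·f(k) = k + 5/2.
Bound: deg f ≤ 0.
Match coefficients ⇒ f(k) = 1/2.
Certificate R = B(k−1)f/C = 1/(2*k + 5) gives s_k = -3*2**k*factorial(k + 2).
Verify: -3*2**k*(2*k + 5)*factorial(k + 2) matches t_k.
Σ_(k=2)^n t_k = s_(n+1) − s_(2) = (-6*2**n*factorial(n + 3)) − (-288), i.e. -6*2**n*factorial(n + 3) + 288.

S(n) = - 6 \cdot 2^{n} \left(n + 3\right)! + 288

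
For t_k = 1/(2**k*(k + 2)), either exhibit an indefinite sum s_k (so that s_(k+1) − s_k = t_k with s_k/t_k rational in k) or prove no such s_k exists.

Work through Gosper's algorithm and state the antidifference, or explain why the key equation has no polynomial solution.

Ratio r(k) = (k + 2)/(2*(k + 3)).
Gosper form: A/B · C(k+1)/C(k) with A=k/2 + 1, B=k + 3, C=1.
Solve (k/2 + 1)·f(k+1) − (k + 2)·f(k) = 1.
Bound: deg f ≤ -1.
d = -1 < 0 ⇒ no nonzero polynomial f; not summable.

none (Gosper's algorithm certifies no s_k)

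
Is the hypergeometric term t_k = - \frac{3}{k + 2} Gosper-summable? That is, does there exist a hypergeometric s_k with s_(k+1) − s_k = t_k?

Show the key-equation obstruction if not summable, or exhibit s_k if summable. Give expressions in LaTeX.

No — key equation has no polynomial f.

r(k) = (k + 2)/(k + 3) after simplifying.
Take A(k)=k + 2, B(k)=k + 3, C(k)=1.
Need (k + 2)·f(k+1) − (k + 2)·f(k) = 1.
Bound: deg f ≤ 0.
f = c0 ⇒ A·f(k+1) − B(k−1)·f(k) − C = -1. The system {-1 = 0} is inconsistent; no antidifference.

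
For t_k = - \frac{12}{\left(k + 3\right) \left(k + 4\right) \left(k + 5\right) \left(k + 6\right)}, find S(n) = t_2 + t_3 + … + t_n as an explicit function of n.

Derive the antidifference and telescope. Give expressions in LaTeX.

S(n) = \frac{2 \left(- n^{3} - 15 n^{2} - 74 n + 90\right)}{105 \left(n^{3} + 15 n^{2} + 74 n + 120\right)}

Compute t_(k+1)/t_k: get (k + 3)/(k + 7).
So A=k + 3 and B=k + 7, with C=1.
Need (k + 3)·f(k+1) − (k + 6)·f(k) = 1.
d = 3 from the (1,1,0) case.
Coefficient equations give f(k) = k*(k**2 + 12*k + 47)/180.
Get s_k = R·t_k = k*(-k**2 - 12*k - 47)/(15*(k + 3)*(k + 4)*(k + 5)) with R(k) = B(k−1)f(k)/C(k) = k*(k + 6)*(k**2 + 12*k + 47)/180.
Check: Δs_k = -12/(k**4 + 18*k**3 + 119*k**2 + 342*k + 360). ✓
Σ_(k=2)^n t_k = s_(n+1) − s_(2) = ((-n**3 - 15*n**2 - 74*n - 60)/(15*(n**3 + 15*n**2 + 74*n + 120))) − (-1/21), i.e. 2*(-n**3 - 15*n**2 - 74*n + 90)/(105*(n**3 + 15*n**2 + 74*n + 120)).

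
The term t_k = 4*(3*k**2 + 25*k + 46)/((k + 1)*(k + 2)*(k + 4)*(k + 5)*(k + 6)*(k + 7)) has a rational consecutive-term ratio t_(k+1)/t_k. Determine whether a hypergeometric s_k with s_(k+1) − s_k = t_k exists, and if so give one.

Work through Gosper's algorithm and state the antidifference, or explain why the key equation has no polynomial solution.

s_k = k*(k**2 + 11*k + 34)/(6*(k**3 + 11*k**2 + 34*k + 24))

r(k) = (k + 1)*(k + 4)*(25*k + 3*(k + 1)**2 + 71)/((k + 3)*(k + 8)*(3*k**2 + 25*k + 46)) after simplifying.
Gosper form: A/B · C(k+1)/C(k) with A=k + 1, B=k + 8, C=k**3 + 34*k**2/3 + 121*k/3 + 46.
Solve (k + 1)·f(k+1) − (k + 7)·f(k) = k**3 + 34*k**2/3 + 121*k/3 + 46.
deg f ≤ 6 (via 1,1,3).
Solve for f: f(k) = k*(k + 2)*(k + 3)*(k + 5)*(k**2 + 11*k + 34)/72 (degree 6 ≤ 6).
So s_k = (B(k−1)f/C)·t_k = (k*(k + 2)*(k + 5)*(k + 7)*(k**2 + 11*k + 34)/(24*(3*k**2 + 25*k + 46)))·t_k = k*(k**2 + 11*k + 34)/(6*(k**3 + 11*k**2 + 34*k + 24)).
Verify: 4*(3*k**2 + 25*k + 46)/(k**6 + 25*k**5 + 247*k**4 + 1219*k**3 + 3112*k**2 + 3796*k + 1680) matches t_k.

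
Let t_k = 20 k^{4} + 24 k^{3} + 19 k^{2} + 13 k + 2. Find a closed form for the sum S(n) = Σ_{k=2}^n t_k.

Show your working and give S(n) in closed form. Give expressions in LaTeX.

r(k) = (20*k**4 + 104*k**3 + 211*k**2 + 203*k + 78)/(20*k**4 + 24*k**3 + 19*k**2 + 13*k + 2) after simplifying.
Factor: A=1; B=1; C=k**4 + 6*k**3/5 + 19*k**2/20 + 13*k/20 + 1/10.
Need (1)·f(k+1) − (1)·f(k) = k**4 + 6*k**3/5 + 19*k**2/20 + 13*k/20 + 1/10.
From deg A=0, deg B=0, deg C=4: d=5.
Match coefficients ⇒ f(k) = k*(4*k**4 - 4*k**3 + k**2 + 3*k - 2)/20.
So s_k = (B(k−1)f/C)·t_k = (k*(4*k**4 - 4*k**3 + k**2 + 3*k - 2)/((5*k + 1)*(4*k**3 + 4*k**2 + 3*k + 2)))·t_k = k*(4*k**4 - 4*k**3 + k**2 + 3*k - 2).
Check: Δs_k = 20*k**4 + 24*k**3 + 19*k**2 + 13*k + 2. ✓
Evaluate: s_(n+1) = 4*n**5 + 16*n**4 + 25*n**3 + 22*n**2 + 11*n + 2; subtract s_(2) = 80 ⇒ S(n) = 4*n**5 + 16*n**4 + 25*n**3 + 22*n**2 + 11*n - 78.

S(n) = 4 n^{5} + 16 n^{4} + 25 n^{3} + 22 n^{2} + 11 n - 78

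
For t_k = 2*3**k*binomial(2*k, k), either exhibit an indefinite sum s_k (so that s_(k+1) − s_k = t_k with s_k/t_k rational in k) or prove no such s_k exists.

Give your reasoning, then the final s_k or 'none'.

none — t_k is not Gosper-summable

Step 1: r(k) = 6*(2*k + 1)/(k + 1).
So A=12*k + 6 and B=k + 1, with C=1.
Need (12*k + 6)·f(k+1) − (k)·f(k) = 1.
Bound: deg f ≤ -1.
deg f ≤ -1 is impossible — no certificate.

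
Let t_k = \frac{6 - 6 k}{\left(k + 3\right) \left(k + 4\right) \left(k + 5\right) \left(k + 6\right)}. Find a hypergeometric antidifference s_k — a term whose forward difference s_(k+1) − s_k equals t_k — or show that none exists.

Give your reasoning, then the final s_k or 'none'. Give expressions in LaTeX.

s_k = - \frac{k \left(k^{2} + 12 k - 133\right)}{60 \left(k + 3\right) \left(k + 4\right) \left(k + 5\right)}

The ratio is k*(k + 3)/((k - 1)*(k + 7)).
Normal form (A,B,C) = (k + 3, k + 7, k - 1).
Key eq: (k + 3)·f(k+1) = (k + 6)·f(k) + (k - 1).
d = 3 from the (1,1,1) case.
Coefficient equations give f(k) = k*(k - 7)*(k + 19)/360.
R(k) = B(k−1)·f(k)/C(k) = k*(k - 7)*(k + 6)*(k + 19)/(360*(k - 1)); s_k = R·t_k = -k*(k**2 + 12*k - 133)/(60*(k + 3)*(k + 4)*(k + 5)).
Check: Δs_k = 6*(1 - k)/(k**4 + 18*k**3 + 119*k**2 + 342*k + 360). ✓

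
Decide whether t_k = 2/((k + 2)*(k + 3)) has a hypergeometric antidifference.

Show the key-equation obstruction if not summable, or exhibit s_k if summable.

r(k) = (k + 2)/(k + 4) after simplifying.
So A=k + 2 and B=k + 4, with C=1.
Solve (k + 2)·f(k+1) − (k + 3)·f(k) = 1.
Degrees (1,1,0) ⇒ d ≤ 1.
A polynomial solution: f(k) = k/2.
So s_k = (B(k−1)f/C)·t_k = (k*(k + 3)/2)·t_k = k/(k + 2).
Verify: 2/(k**2 + 5*k + 6) matches t_k.

Yes. s_k = k/(k + 2).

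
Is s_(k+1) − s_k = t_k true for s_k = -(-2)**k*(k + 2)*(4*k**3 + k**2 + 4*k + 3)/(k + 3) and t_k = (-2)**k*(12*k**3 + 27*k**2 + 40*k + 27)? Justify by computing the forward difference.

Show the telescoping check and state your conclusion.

s_(k+1) = 2*(-2)**k*(k + 3)*(4*k + 4*(k + 1)**3 + (k + 1)**2 + 7)/(k + 4)
s_(k+1) − s_k = (-2)**k*(12*k**5 + 99*k**4 + 306*k**3 + 509*k**2 + 518*k + 240)/(k**2 + 7*k + 12)
(s_(k+1) − s_k) − t_k = (-2)**k*(-12*k**4 - 67*k**3 - 122*k**2 - 151*k - 84)/(k**2 + 7*k + 12)

Invalid: residual (-2)**k*(-12*k**4 - 67*k**3 - 122*k**2 - 151*k - 84)/(k**2 + 7*k + 12) ≠ 0.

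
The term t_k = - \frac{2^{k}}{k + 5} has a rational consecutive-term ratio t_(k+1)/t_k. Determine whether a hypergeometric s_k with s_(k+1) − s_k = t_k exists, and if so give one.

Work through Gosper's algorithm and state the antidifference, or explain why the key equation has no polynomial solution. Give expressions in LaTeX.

Step 1: r(k) = 2*(k + 5)/(k + 6).
A = 2*k + 10, B = k + 6, C = 1.
Need (2*k + 10)·f(k+1) − (k + 5)·f(k) = 1.
deg f ≤ -1 (via 1,1,0).
d = -1 < 0 ⇒ no nonzero polynomial f; not summable.

none — t_k is not Gosper-summable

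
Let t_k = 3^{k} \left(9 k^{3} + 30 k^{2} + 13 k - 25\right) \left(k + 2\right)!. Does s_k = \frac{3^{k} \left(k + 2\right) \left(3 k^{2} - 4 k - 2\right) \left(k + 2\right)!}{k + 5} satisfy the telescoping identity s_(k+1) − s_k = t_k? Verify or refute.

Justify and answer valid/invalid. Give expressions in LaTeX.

Invalid: residual - \frac{3^{k + 1} \left(9 k^{4} + 75 k^{3} + 160 k^{2} + 44 k - 123\right) \left(k + 2\right)!}{\left(k + 5\right) \left(k + 6\right)} ≠ 0.

s_(k+1) = 3**(k + 1)*(k + 3)*(3*k**2 + 2*k - 3)*factorial(k + 3)/(k + 6)
s_(k+1) − s_k = 3**k*(9*k**5 + 102*k**4 + 388*k**3 + 538*k**2 - 17*k - 381)*factorial(k + 2)/((k + 5)*(k + 6))
(s_(k+1) − s_k) − t_k = -3**(k + 1)*(9*k**4 + 75*k**3 + 160*k**2 + 44*k - 123)*factorial(k + 2)/((k + 5)*(k + 6))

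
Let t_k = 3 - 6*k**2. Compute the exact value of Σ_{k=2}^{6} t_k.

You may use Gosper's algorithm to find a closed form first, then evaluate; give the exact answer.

Compute t_(k+1)/t_k: get (2*(k + 1)**2 - 1)/(2*k**2 - 1).
So A=1 and B=1, with C=k**2 - 1/2.
Need (1)·f(k+1) − (1)·f(k) = k**2 - 1/2.
Bound: deg f ≤ 3.
Solving with deg f ≤ 3: f(k) = k*(k - 2)*(2*k + 1)/6.
Get s_k = R·t_k = k*(-2*k**2 + 3*k + 2) with R(k) = B(k−1)f(k)/C(k) = k*(k - 2)*(2*k + 1)/(3*(2*k**2 - 1)).
Check: Δs_k = 3 - 6*k**2. ✓
Telescoping: Σ = s_(7) − s_(2) = -525 − (0) = -525.

Σ = -525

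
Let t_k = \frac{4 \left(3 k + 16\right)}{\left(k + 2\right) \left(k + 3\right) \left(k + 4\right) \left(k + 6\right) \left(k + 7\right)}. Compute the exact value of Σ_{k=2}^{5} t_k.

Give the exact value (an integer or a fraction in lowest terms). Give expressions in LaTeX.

Σ = 11/540

The ratio is (k + 2)*(k + 6)*(3*k + 19)/((k + 5)*(k + 8)*(3*k + 16)).
Gosper form: A/B · C(k+1)/C(k) with A=k + 2, B=k + 8, C=k**2 + 31*k/3 + 80/3.
Solve (k + 2)·f(k+1) − (k + 7)·f(k) = k**2 + 31*k/3 + 80/3.
From deg A=1, deg B=1, deg C=2: d=5.
Match coefficients ⇒ f(k) = k*(k + 4)*(k + 5)*(k**2 + 11*k + 36)/108.
Certificate R = B(k−1)f/C = k*(k + 4)*(k + 7)*(k**2 + 11*k + 36)/(36*(3*k + 16)) gives s_k = k*(k**2 + 11*k + 36)/(9*(k**3 + 11*k**2 + 36*k + 36)).
Δs = 4*(3*k + 16)/(k**5 + 22*k**4 + 185*k**3 + 740*k**2 + 1404*k + 1008), as required.
Evaluate s at k=6 and k=2: 23/216 and 31/360; difference 11/540.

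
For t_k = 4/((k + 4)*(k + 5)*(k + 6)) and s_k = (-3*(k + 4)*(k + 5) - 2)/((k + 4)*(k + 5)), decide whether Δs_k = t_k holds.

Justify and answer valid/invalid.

s_(k+1) = (-3*(k + 5)*(k + 6) - 2)/((k + 5)*(k + 6))
s_(k+1) − s_k = 4/(k**3 + 15*k**2 + 74*k + 120)
(s_(k+1) − s_k) − t_k = 0

valid (s_(k+1) − s_k reduces to t_k)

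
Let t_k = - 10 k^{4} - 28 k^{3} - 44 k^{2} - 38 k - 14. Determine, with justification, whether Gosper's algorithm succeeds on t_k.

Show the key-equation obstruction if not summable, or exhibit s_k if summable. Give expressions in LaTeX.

t_(k+1)/t_k = (5*k**4 + 34*k**3 + 94*k**2 + 125*k + 67)/(5*k**4 + 14*k**3 + 22*k**2 + 19*k + 7).
A = 1, B = 1, C = k**4 + 14*k**3/5 + 22*k**2/5 + 19*k/5 + 7/5.
Set up (1)·f(k+1) − (1)·f(k) − (k**4 + 14*k**3/5 + 22*k**2/5 + 19*k/5 + 7/5) = 0.
Bound: deg f ≤ 5.
Solve for f: f(k) = k*(k**4 + k**3 + 2*k**2 + 2*k + 1)/5 (degree 5 ≤ 5).
Certificate R = B(k−1)f/C = k*(k**4 + k**3 + 2*k**2 + 2*k + 1)/(5*k**4 + 14*k**3 + 22*k**2 + 19*k + 7) gives s_k = 2*k*(-k**4 - k**3 - 2*k**2 - 2*k - 1).
Verify: -10*k**4 - 28*k**3 - 44*k**2 - 38*k - 14 matches t_k.

Yes. s_k = 2 k \left(- k^{4} - k^{3} - 2 k^{2} - 2 k - 1\right).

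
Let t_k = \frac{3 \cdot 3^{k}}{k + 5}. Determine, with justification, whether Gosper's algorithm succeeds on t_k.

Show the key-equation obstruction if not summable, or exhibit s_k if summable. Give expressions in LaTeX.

No; the degree bound rules out any f.

t_(k+1)/t_k = 3*(k + 5)/(k + 6).
A = 3*k + 15, B = k + 6, C = 1.
Solve (3*k + 15)·f(k+1) − (k + 5)·f(k) = 1.
Bound: deg f ≤ -1.
Negative degree bound (-1): no f exists, t_k not Gosper-summable.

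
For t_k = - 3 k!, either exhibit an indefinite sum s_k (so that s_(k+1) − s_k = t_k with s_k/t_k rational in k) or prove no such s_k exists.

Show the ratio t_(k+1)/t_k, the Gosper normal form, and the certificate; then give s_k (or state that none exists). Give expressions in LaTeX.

none (Gosper's algorithm certifies no s_k)

Step 1: r(k) = k + 1.
Factor: A=k + 1; B=1; C=1.
Solve (k + 1)·f(k+1) − (1)·f(k) = 1.
d = -1 from the (1,0,0) case.
Negative degree bound (-1): no f exists, t_k not Gosper-summable.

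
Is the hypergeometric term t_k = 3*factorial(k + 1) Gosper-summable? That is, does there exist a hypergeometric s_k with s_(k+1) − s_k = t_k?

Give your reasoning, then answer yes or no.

Compute t_(k+1)/t_k: get k + 2.
Factor: A=k + 2; B=1; C=1.
Key eq: (k + 2)·f(k+1) = (1)·f(k) + (1).
From deg A=1, deg B=0, deg C=0: d=-1.
Negative degree bound (-1): no f exists, t_k not Gosper-summable.

No — t_k has no hypergeometric antidifference.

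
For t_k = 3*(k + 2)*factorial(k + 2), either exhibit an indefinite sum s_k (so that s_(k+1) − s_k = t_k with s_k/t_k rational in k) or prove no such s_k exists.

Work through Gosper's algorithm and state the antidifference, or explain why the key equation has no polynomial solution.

s_k = 3*factorial(k + 2)

r(k) = (k + 3)**2/(k + 2) after simplifying.
Normal form (A,B,C) = (k + 3, 1, k + 2).
Set up (k + 3)·f(k+1) − (1)·f(k) − (k + 2) = 0.
Bound: deg f ≤ 0.
Match coefficients ⇒ f(k) = 1.
R(k) = B(k−1)·f(k)/C(k) = 1/(k + 2); s_k = R·t_k = 3*factorial(k + 2).
Check: Δs_k = 3*(k + 2)*factorial(k + 2). ✓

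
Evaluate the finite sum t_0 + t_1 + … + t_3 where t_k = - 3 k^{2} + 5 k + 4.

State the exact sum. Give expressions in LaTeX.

Step 1: r(k) = (3*k**2 + k - 6)/(3*k**2 - 5*k - 4).
Normal form (A,B,C) = (1, 1, k**2 - 5*k/3 - 4/3).
Need (1)·f(k+1) − (1)·f(k) = k**2 - 5*k/3 - 4/3.
d = 3 from the (0,0,2) case.
Solving with deg f ≤ 3: f(k) = k*(k**2 - 4*k - 1)/3.
Then R = B(k−1)f/C = k*(k**2 - 4*k - 1)/(3*k**2 - 5*k - 4), so s_k = R(k)·t_k = k*(-k**2 + 4*k + 1).
Check: Δs_k = -3*k**2 + 5*k + 4. ✓
Σ_(k=0)^(3) t_k = s_(4) − s_(0) = 4 − (0) = 4.

Σ = 4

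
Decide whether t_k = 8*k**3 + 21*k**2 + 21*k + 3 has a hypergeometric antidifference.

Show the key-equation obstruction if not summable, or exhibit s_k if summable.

Compute t_(k+1)/t_k: get (8*k**3 + 45*k**2 + 87*k + 53)/(8*k**3 + 21*k**2 + 21*k + 3).
Take A(k)=1, B(k)=1, C(k)=k**3 + 21*k**2/8 + 21*k/8 + 3/8.
Key eq: (1)·f(k+1) = (1)·f(k) + (k**3 + 21*k**2/8 + 21*k/8 + 3/8).
Bound: deg f ≤ 4.
A polynomial solution: f(k) = k*(2*k**3 + 3*k**2 + 2*k - 4)/8.
Then R = B(k−1)f/C = k*(2*k**3 + 3*k**2 + 2*k - 4)/(8*k**3 + 21*k**2 + 21*k + 3), so s_k = R(k)·t_k = k*(2*k**3 + 3*k**2 + 2*k - 4).
Check: Δs_k = 8*k**3 + 21*k**2 + 21*k + 3. ✓

Yes. s_k = k*(2*k**3 + 3*k**2 + 2*k - 4).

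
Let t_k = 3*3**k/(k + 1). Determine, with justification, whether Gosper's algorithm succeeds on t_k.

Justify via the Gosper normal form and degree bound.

The ratio is 3*(k + 1)/(k + 2).
Gosper form: A/B · C(k+1)/C(k) with A=3*k + 3, B=k + 2, C=1.
f must satisfy (3*k + 3)·f(k+1) − (k + 1)·f(k) = 1.
d = -1 from the (1,1,0) case.
d = -1 < 0 ⇒ no nonzero polynomial f; not summable.

No — negative degree bound, so no certificate f.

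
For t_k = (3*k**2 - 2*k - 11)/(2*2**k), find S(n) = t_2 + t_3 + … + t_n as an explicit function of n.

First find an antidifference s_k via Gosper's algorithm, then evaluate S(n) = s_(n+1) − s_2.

S(n) = 2**(-n - 1)*(2**(n + 3) - 3*n**2 - 10*n - 3)

r(k) = (3*k**2 + 4*k - 10)/(2*(3*k**2 - 2*k - 11)) after simplifying.
Gosper form: A/B · C(k+1)/C(k) with A=1/2, B=1, C=k**2 - 2*k/3 - 11/3.
Key eq: (1/2)·f(k+1) = (1)·f(k) + (k**2 - 2*k/3 - 11/3).
deg f ≤ 2 (via 0,0,2).
Coefficient equations give f(k) = -2*(k + 2)*(3*k - 2)/3.
Get s_k = R·t_k = (-3*k**2 - 4*k + 4)/2**k with R(k) = B(k−1)f(k)/C(k) = -2*(k + 2)*(3*k - 2)/(3*k**2 - 2*k - 11).
Verify: (3*k**2 - 2*k - 11)/(2*2**k) matches t_k.
Telescope: S(n) = s_(n+1) − s_(2) = 2**(-n - 1)*(-3*n**2 - 10*n - 3) − (-4) = 2**(-n - 1)*(2**(n + 3) - 3*n**2 - 10*n - 3).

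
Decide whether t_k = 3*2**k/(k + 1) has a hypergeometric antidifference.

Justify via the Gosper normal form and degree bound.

No — t_k has no hypergeometric antidifference.

t_(k+1)/t_k = 2*(k + 1)/(k + 2).
So A=2*k + 2 and B=k + 2, with C=1.
f must satisfy (2*k + 2)·f(k+1) − (k + 1)·f(k) = 1.
Bound: deg f ≤ -1.
Bound -1 < 0, so the key equation has no polynomial solution.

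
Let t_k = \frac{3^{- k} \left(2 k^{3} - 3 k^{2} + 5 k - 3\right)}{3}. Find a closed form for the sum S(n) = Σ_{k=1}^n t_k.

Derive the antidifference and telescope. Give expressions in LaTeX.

S(n) = \frac{3^{- n} \left(6 \cdot 3^{n} - n^{3} - 3 n^{2} - 7 n - 6\right)}{3}

Step 1: r(k) = (2*k**3 + 3*k**2 + 5*k + 1)/(3*(2*k**3 - 3*k**2 + 5*k - 3)).
Normal form (A,B,C) = (1/3, 1, k**3 - 3*k**2/2 + 5*k/2 - 3/2).
Need (1/3)·f(k+1) − (1)·f(k) = k**3 - 3*k**2/2 + 5*k/2 - 3/2.
From deg A=0, deg B=0, deg C=3: d=3.
Solving with deg f ≤ 3: f(k) = -3*(k**3 + 4*k + 1)/2.
Certificate R = B(k−1)f/C = -3*(k**3 + 4*k + 1)/(2*k**3 - 3*k**2 + 5*k - 3) gives s_k = (-k**3 - 4*k - 1)/3**k.
Check: Δs_k = (3*k**3 + 8*k - (k + 1)**3 - 2)/(3*3**k). ✓
Σ_(k=1)^n t_k = s_(n+1) − s_(1) = (3**(-n - 1)*(-n**3 - 3*n**2 - 7*n - 6)) − (-2), i.e. (6*3**n - n**3 - 3*n**2 - 7*n - 6)/(3*3**n).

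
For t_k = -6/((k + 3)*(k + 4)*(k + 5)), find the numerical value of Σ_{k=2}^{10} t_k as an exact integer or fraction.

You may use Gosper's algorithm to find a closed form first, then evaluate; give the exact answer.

Ratio r(k) = (k + 3)/(k + 6).
Normal form (A,B,C) = (k + 3, k + 6, 1).
f must satisfy (k + 3)·f(k+1) − (k + 5)·f(k) = 1.
Bound: deg f ≤ 2.
A polynomial solution: f(k) = k*(k + 7)/24.
Get s_k = R·t_k = k*(-k - 7)/(4*(k + 3)*(k + 4)) with R(k) = B(k−1)f(k)/C(k) = k*(k + 5)*(k + 7)/24.
Check: Δs_k = -6/(k**3 + 12*k**2 + 47*k + 60). ✓
Evaluate s at k=11 and k=2: -33/140 and -3/20; difference -3/35.

Σ = -3/35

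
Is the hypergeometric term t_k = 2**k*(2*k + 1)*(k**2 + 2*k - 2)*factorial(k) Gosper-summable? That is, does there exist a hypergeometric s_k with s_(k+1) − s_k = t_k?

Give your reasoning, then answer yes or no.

r(k) = 2*(k + 1)*(2*k + 3)*(2*k + (k + 1)**2)/((2*k + 1)*(k**2 + 2*k - 2)) after simplifying.
Factor: A=2*k + 2; B=1; C=k**3 + 5*k**2/2 - k - 1.
Set up (2*k + 2)·f(k+1) − (1)·f(k) − (k**3 + 5*k**2/2 - k - 1) = 0.
Degrees (1,0,3) ⇒ d ≤ 2.
Solving with deg f ≤ 2: f(k) = (k - 2)*(k + 2)/2.
So s_k = (B(k−1)f/C)·t_k = ((k - 2)*(k + 2)/((2*k + 1)*(k**2 + 2*k - 2)))·t_k = 2**k*(k - 2)*(k + 2)*factorial(k).
Verify: 2**k*(2*k + 1)*(k**2 + 2*k - 2)*factorial(k) matches t_k.

Yes. s_k = 2**k*(k - 2)*(k + 2)*factorial(k).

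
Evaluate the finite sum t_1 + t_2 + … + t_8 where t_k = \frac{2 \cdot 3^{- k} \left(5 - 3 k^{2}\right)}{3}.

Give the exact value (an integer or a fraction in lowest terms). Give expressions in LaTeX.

Step 1: r(k) = (3*(k + 1)**2 - 5)/(3*(3*k**2 - 5)).
A = 1/3, B = 1, C = k**2 - 5/3.
Need (1/3)·f(k+1) − (1)·f(k) = k**2 - 5/3.
Bound: deg f ≤ 2.
A polynomial solution: f(k) = -(3*k**2 + 3*k - 2)/2.
Get s_k = R·t_k = (3*k**2 + 3*k - 2)/3**k with R(k) = B(k−1)f(k)/C(k) = -3*(3*k**2 + 3*k - 2)/(2*(3*k**2 - 5)).
Δs = 2*(5 - 3*k**2)/(3*3**k), as required.
Evaluate s at k=9 and k=1: 268/19683 and 4/3; difference -25976/19683.

Σ = -25976/19683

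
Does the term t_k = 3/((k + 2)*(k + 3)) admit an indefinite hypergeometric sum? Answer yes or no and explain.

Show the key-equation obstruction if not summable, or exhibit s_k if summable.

Yes. s_k = 3*k/(2*(k + 2)).

Step 1: r(k) = (k + 2)/(k + 4).
Factor: A=k + 2; B=k + 4; C=1.
Set up (k + 2)·f(k+1) − (k + 3)·f(k) − (1) = 0.
deg f ≤ 1 (via 1,1,0).
A polynomial solution: f(k) = k/2.
R(k) = B(k−1)·f(k)/C(k) = k*(k + 3)/2; s_k = R·t_k = 3*k/(2*(k + 2)).
Check: Δs_k = 3/(k**2 + 5*k + 6). ✓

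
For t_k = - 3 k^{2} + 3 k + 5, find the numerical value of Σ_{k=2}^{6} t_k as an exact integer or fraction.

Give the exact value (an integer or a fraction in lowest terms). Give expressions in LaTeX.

Σ = -185

Ratio r(k) = (3*k**2 + 3*k - 5)/(3*k**2 - 3*k - 5).
So A=1 and B=1, with C=k**2 - k - 5/3.
Solve (1)·f(k+1) − (1)·f(k) = k**2 - k - 5/3.
From deg A=0, deg B=0, deg C=2: d=3.
Coefficient equations give f(k) = k*(k**2 - 3*k - 3)/3.
So s_k = (B(k−1)f/C)·t_k = (k*(k**2 - 3*k - 3)/(3*k**2 - 3*k - 5))·t_k = k*(-k**2 + 3*k + 3).
Check: Δs_k = -3*k**2 + 3*k + 5. ✓
Sum = s_(7) − s_(2); s_(7) = -175, s_(2) = 10 ⇒ -185.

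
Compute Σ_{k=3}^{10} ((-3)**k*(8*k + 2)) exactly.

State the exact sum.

Σ = 3719952

r(k) = 3*(-4*k - 5)/(4*k + 1) after simplifying.
So A=-3 and B=1, with C=k + 1/4.
f must satisfy (-3)·f(k+1) − (1)·f(k) = k + 1/4.
Bound: deg f ≤ 1.
Solving with deg f ≤ 1: f(k) = -(2*k - 1)/8.
R(k) = B(k−1)·f(k)/C(k) = -(2*k - 1)/(2*(4*k + 1)); s_k = R·t_k = (-3)**k*(1 - 2*k).
Check: Δs_k = (-3)**k*(8*k + 2). ✓
Evaluate s at k=11 and k=3: 3720087 and 135; difference 3719952.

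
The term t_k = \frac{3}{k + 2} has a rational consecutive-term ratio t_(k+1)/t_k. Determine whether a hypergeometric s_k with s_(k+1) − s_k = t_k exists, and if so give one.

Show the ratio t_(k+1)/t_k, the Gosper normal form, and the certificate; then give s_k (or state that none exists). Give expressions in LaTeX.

The ratio is (k + 2)/(k + 3).
A = k + 2, B = k + 3, C = 1.
Set up (k + 2)·f(k+1) − (k + 2)·f(k) − (1) = 0.
Degrees (1,1,0) ⇒ d ≤ 0.
Write f(k) = c0. Then LHS − RHS = -1, requiring -1 = 0: contradictory. No certificate.

no hypergeometric antidifference exists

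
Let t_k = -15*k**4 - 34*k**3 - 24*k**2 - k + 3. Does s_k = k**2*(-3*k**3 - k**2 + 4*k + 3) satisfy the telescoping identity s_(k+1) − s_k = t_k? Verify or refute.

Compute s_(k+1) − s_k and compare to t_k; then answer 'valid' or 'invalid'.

s_(k+1) = (k + 1)**2*(4*k - 3*(k + 1)**3 - (k + 1)**2 + 7)
s_(k+1) − s_k = -15*k**4 - 34*k**3 - 24*k**2 - k + 3
(s_(k+1) − s_k) − t_k = 0

valid; difference matches t_k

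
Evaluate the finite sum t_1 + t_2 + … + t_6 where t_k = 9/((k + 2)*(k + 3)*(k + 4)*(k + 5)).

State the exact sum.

Σ = 31/660

Compute t_(k+1)/t_k: get (k + 2)/(k + 6).
So A=k + 2 and B=k + 6, with C=1.
Solve (k + 2)·f(k+1) − (k + 5)·f(k) = 1.
From deg A=1, deg B=1, deg C=0: d=3.
Solving with deg f ≤ 3: f(k) = k*(k**2 + 9*k + 26)/72.
Get s_k = R·t_k = k*(k**2 + 9*k + 26)/(8*(k + 2)*(k + 3)*(k + 4)) with R(k) = B(k−1)f(k)/C(k) = k*(k + 5)*(k**2 + 9*k + 26)/72.
Verify: 9/(k**4 + 14*k**3 + 71*k**2 + 154*k + 120) matches t_k.
Evaluate s at k=7 and k=1: 161/1320 and 3/40; difference 31/660.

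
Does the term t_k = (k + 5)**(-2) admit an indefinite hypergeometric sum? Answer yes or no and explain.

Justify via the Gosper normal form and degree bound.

No — the linear system for f has no solution.

Compute t_(k+1)/t_k: get (k + 5)**2/(k + 6)**2.
Take A(k)=k**2 + 10*k + 25, B(k)=k**2 + 12*k + 36, C(k)=1.
Need (k**2 + 10*k + 25)·f(k+1) − (k**2 + 10*k + 25)·f(k) = 1.
Degrees (2,2,0) ⇒ d ≤ 0.
Generic f = c0 gives residual -1; -1 = 0 cannot hold, so t_k is not Gosper-summable.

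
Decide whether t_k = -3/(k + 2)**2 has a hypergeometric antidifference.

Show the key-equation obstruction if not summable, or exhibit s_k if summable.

t_(k+1)/t_k = (k + 2)**2/(k + 3)**2.
A = k**2 + 4*k + 4, B = k**2 + 6*k + 9, C = 1.
Need (k**2 + 4*k + 4)·f(k+1) − (k**2 + 4*k + 4)·f(k) = 1.
Bound: deg f ≤ 0.
Write f(k) = c0. Then LHS − RHS = -1, requiring -1 = 0: contradictory. No certificate.

No; the coefficient equations for f are inconsistent.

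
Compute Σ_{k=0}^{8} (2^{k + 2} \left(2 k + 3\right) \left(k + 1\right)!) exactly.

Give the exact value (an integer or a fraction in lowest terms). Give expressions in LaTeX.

r(k) = 2*(k + 2)*(2*k + 5)/(2*k + 3) after simplifying.
So A=2*k + 4 and B=1, with C=k + 3/2.
f must satisfy (2*k + 4)·f(k+1) − (1)·f(k) = k + 3/2.
deg f ≤ 0 (via 1,0,1).
Coefficient equations give f(k) = 1/2.
So s_k = (B(k−1)f/C)·t_k = (1/(2*k + 3))·t_k = 2**(k + 2)*factorial(k + 1).
s_(k+1) − s_k = 2**(k + 2)*(2*k + 3)*factorial(k + 1) = t_k.
Telescoping: Σ = s_(9) − s_(0) = 7431782400 − (4) = 7431782396.

Σ = 7431782396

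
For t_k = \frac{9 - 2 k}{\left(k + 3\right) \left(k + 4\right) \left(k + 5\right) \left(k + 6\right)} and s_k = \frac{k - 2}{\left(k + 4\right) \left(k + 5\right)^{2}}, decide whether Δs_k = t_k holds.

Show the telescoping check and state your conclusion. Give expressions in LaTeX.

s_(k+1) = (k - 1)/((k + 5)*(k + 6)**2)
s_(k+1) − s_k = ((2 - k)*(k + 6)**2 + (k - 1)*(k + 4)*(k + 5))/((k + 4)*(k + 5)**2*(k + 6)**2)
(s_(k+1) − s_k) − t_k = 2*(3*k**2 + 5*k - 57)/(k**6 + 29*k**5 + 347*k**4 + 2191*k**3 + 7692*k**2 + 14220*k + 10800)

Invalid: residual \frac{2 \left(3 k^{2} + 5 k - 57\right)}{k^{6} + 29 k^{5} + 347 k^{4} + 2191 k^{3} + 7692 k^{2} + 14220 k + 10800} ≠ 0.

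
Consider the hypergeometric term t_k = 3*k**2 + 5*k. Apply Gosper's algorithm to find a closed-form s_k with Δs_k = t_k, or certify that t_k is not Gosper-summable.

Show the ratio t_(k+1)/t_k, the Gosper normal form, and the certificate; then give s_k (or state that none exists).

The ratio is (3*k**2 + 11*k + 8)/(k*(3*k + 5)).
Factor: A=1; B=1; C=k**2 + 5*k/3.
Key eq: (1)·f(k+1) = (1)·f(k) + (k**2 + 5*k/3).
Degrees (0,0,2) ⇒ d ≤ 3.
Coefficient equations give f(k) = k*(k - 1)*(k + 2)/3.
Get s_k = R·t_k = k*(k**2 + k - 2) with R(k) = B(k−1)f(k)/C(k) = (k - 1)*(k + 2)/(3*k + 5).
Verify: k*(3*k + 5) matches t_k.

s_k = k*(k**2 + k - 2)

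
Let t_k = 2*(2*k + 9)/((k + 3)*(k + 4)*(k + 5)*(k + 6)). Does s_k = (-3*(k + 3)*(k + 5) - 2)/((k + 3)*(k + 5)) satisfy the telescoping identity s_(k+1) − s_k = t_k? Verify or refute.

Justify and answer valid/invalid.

s_(k+1) = (-3*(k + 4)*(k + 6) - 2)/((k + 4)*(k + 6))
s_(k+1) − s_k = 2*(2*k + 9)/(k**4 + 18*k**3 + 119*k**2 + 342*k + 360)
(s_(k+1) − s_k) − t_k = 0

valid (s_(k+1) − s_k reduces to t_k)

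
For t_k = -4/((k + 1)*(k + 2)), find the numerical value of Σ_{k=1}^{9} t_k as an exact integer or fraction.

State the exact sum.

Σ = -18/11

Ratio r(k) = (k + 1)/(k + 3).
Normal form (A,B,C) = (k + 1, k + 3, 1).
Need (k + 1)·f(k+1) − (k + 2)·f(k) = 1.
Bound: deg f ≤ 1.
Solving with deg f ≤ 1: f(k) = k.
Certificate R = B(k−1)f/C = k*(k + 2) gives s_k = -4*k/(k + 1).
Verify: -4/(k**2 + 3*k + 2) matches t_k.
Sum = s_(10) − s_(1); s_(10) = -40/11, s_(1) = -2 ⇒ -18/11.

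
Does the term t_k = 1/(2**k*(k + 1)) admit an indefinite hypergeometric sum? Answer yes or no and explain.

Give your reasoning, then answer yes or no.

No. Not Gosper-summable.

t_(k+1)/t_k = (k + 1)/(2*(k + 2)).
So A=k/2 + 1/2 and B=k + 2, with C=1.
Key eq: (k/2 + 1/2)·f(k+1) = (k + 1)·f(k) + (1).
Bound: deg f ≤ -1.
Negative degree bound (-1): no f exists, t_k not Gosper-summable.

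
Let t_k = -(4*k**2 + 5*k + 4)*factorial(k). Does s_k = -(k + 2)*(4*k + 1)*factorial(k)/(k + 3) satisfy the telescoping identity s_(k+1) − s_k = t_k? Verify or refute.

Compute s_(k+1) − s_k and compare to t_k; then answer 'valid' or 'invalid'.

Invalid: residual (4*k**3 + 17*k**2 + 15*k + 11)*factorial(k)/((k + 3)*(k + 4)) ≠ 0.

s_(k+1) = -(k + 3)*(4*k + 5)*factorial(k + 1)/(k + 4)
s_(k+1) − s_k = -(4*k**4 + 29*k**3 + 70*k**2 + 73*k + 37)*factorial(k)/((k + 3)*(k + 4))
(s_(k+1) − s_k) − t_k = (4*k**3 + 17*k**2 + 15*k + 11)*factorial(k)/((k + 3)*(k + 4))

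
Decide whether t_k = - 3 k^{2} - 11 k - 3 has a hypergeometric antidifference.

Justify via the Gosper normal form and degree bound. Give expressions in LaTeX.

The ratio is (3*k**2 + 17*k + 17)/(3*k**2 + 11*k + 3).
So A=1 and B=1, with C=k**2 + 11*k/3 + 1.
Solve (1)·f(k+1) − (1)·f(k) = k**2 + 11*k/3 + 1.
d = 3 from the (0,0,2) case.
Coefficient equations give f(k) = k*(k**2 + 4*k - 2)/3.
Certificate R = B(k−1)f/C = k*(k**2 + 4*k - 2)/(3*k**2 + 11*k + 3) gives s_k = k*(-k**2 - 4*k + 2).
Check: Δs_k = -3*k**2 - 11*k - 3. ✓

Yes. s_k = k \left(- k^{2} - 4 k + 2\right).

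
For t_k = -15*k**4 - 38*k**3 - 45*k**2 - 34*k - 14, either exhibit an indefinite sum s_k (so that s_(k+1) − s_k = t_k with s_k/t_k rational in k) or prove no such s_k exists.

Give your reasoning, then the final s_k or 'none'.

Ratio r(k) = (15*k**4 + 98*k**3 + 249*k**2 + 298*k + 146)/(15*k**4 + 38*k**3 + 45*k**2 + 34*k + 14).
Take A(k)=1, B(k)=1, C(k)=k**4 + 38*k**3/15 + 3*k**2 + 34*k/15 + 14/15.
Need (1)·f(k+1) − (1)·f(k) = k**4 + 38*k**3/15 + 3*k**2 + 34*k/15 + 14/15.
Bound: deg f ≤ 5.
Solve for f: f(k) = k*(3*k**4 + 2*k**3 + k**2 + 4*k + 4)/15 (degree 5 ≤ 5).
R(k) = B(k−1)·f(k)/C(k) = k*(3*k**4 + 2*k**3 + k**2 + 4*k + 4)/(15*k**4 + 38*k**3 + 45*k**2 + 34*k + 14); s_k = R·t_k = k*(-3*k**4 - 2*k**3 - k**2 - 4*k - 4).
s_(k+1) − s_k = -15*k**4 - 38*k**3 - 45*k**2 - 34*k - 14 = t_k.

s_k = k*(-3*k**4 - 2*k**3 - k**2 - 4*k - 4)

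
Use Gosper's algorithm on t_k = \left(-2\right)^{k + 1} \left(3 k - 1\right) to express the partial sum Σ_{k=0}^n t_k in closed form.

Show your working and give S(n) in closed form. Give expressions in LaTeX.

S(n) = - 4 \left(-2\right)^{n} n + 2

Step 1: r(k) = 2*(-3*k - 2)/(3*k - 1).
Gosper form: A/B · C(k+1)/C(k) with A=-2, B=1, C=k - 1/3.
Set up (-2)·f(k+1) − (1)·f(k) − (k - 1/3) = 0.
From deg A=0, deg B=0, deg C=1: d=1.
Match coefficients ⇒ f(k) = -(k - 1)/3.
Certificate R = B(k−1)f/C = -(k - 1)/(3*k - 1) gives s_k = (-2)**(k + 1)*(1 - k).
Δs = (-2)**(k + 1)*(3*k - 1), as required.
Telescope: S(n) = s_(n+1) − s_(0) = -(-2)**(n + 2)*n − (-2) = -4*(-2)**n*n + 2.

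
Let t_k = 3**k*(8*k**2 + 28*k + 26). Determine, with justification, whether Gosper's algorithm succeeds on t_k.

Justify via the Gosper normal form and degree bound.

Yes. s_k = 2*3**k*(2*k**2 + k + 2).

The ratio is 3*(4*k**2 + 22*k + 31)/(4*k**2 + 14*k + 13).
Normal form (A,B,C) = (3, 1, k**2 + 7*k/2 + 13/4).
Set up (3)·f(k+1) − (1)·f(k) − (k**2 + 7*k/2 + 13/4) = 0.
Degrees (0,0,2) ⇒ d ≤ 2.
Match coefficients ⇒ f(k) = (2*k**2 + k + 2)/4.
R(k) = B(k−1)·f(k)/C(k) = (2*k**2 + k + 2)/(4*k**2 + 14*k + 13); s_k = R·t_k = 2*3**k*(2*k**2 + k + 2).
Verify: 3**k*(8*k**2 + 28*k + 26) matches t_k.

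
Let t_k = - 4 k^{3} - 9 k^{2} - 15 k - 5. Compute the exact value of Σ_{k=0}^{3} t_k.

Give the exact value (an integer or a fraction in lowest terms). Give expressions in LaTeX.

Σ = -380

t_(k+1)/t_k = (4*k**3 + 21*k**2 + 45*k + 33)/(4*k**3 + 9*k**2 + 15*k + 5).
Normal form (A,B,C) = (1, 1, k**3 + 9*k**2/4 + 15*k/4 + 5/4).
Solve (1)·f(k+1) − (1)·f(k) = k**3 + 9*k**2/4 + 15*k/4 + 5/4.
Degrees (0,0,3) ⇒ d ≤ 4.
A polynomial solution: f(k) = k*(k**3 + k**2 + 4*k - 1)/4.
So s_k = (B(k−1)f/C)·t_k = (k*(k**3 + k**2 + 4*k - 1)/(4*k**3 + 9*k**2 + 15*k + 5))·t_k = k*(-k**3 - k**2 - 4*k + 1).
s_(k+1) − s_k = -4*k**3 - 9*k**2 - 15*k - 5 = t_k.
Σ_(k=0)^(3) t_k = s_(4) − s_(0) = -380 − (0) = -380.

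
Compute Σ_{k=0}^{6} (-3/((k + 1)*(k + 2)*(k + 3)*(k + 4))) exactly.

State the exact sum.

Σ = -119/720

r(k) = (k + 1)/(k + 5) after simplifying.
Normal form (A,B,C) = (k + 1, k + 5, 1).
Set up (k + 1)·f(k+1) − (k + 4)·f(k) − (1) = 0.
d = 3 from the (1,1,0) case.
Solve for f: f(k) = k*(k**2 + 6*k + 11)/18 (degree 3 ≤ 3).
Get s_k = R·t_k = k*(-k**2 - 6*k - 11)/(6*(k + 1)*(k + 2)*(k + 3)) with R(k) = B(k−1)f(k)/C(k) = k*(k + 4)*(k**2 + 6*k + 11)/18.
Verify: -3/(k**4 + 10*k**3 + 35*k**2 + 50*k + 24) matches t_k.
Σ_(k=0)^(6) t_k = s_(7) − s_(0) = -119/720 − (0) = -119/720.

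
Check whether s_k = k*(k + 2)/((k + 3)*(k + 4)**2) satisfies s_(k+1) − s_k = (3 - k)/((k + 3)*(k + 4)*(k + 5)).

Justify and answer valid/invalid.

s_(k+1) = (k + 1)*(k + 3)/((k + 4)*(k + 5)**2)
s_(k+1) − s_k = (-k*(k + 2)*(k + 5)**2 + (k + 1)*(k + 3)**2*(k + 4))/((k + 3)*(k + 4)**2*(k + 5)**2)
(s_(k+1) − s_k) − t_k = 4*(k**2 + 3*k - 6)/(k**5 + 21*k**4 + 175*k**3 + 723*k**2 + 1480*k + 1200)

Invalid: residual 4*(k**2 + 3*k - 6)/(k**5 + 21*k**4 + 175*k**3 + 723*k**2 + 1480*k + 1200) ≠ 0.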